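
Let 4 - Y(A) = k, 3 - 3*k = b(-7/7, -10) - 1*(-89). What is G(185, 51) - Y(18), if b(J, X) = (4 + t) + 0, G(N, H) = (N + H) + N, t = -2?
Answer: 1163/3 ≈ 387.67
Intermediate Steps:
G(N, H) = H + 2*N (G(N, H) = (H + N) + N = H + 2*N)
b(J, X) = 2 (b(J, X) = (4 - 2) + 0 = 2 + 0 = 2)
k = -88/3 (k = 1 - (2 - 1*(-89))/3 = 1 - (2 + 89)/3 = 1 - ⅓*91 = 1 - 91/3 = -88/3 ≈ -29.333)
Y(A) = 100/3 (Y(A) = 4 - 1*(-88/3) = 4 + 88/3 = 100/3)
G(185, 51) - Y(18) = (51 + 2*185) - 1*100/3 = (51 + 370) - 100/3 = 421 - 100/3 = 1163/3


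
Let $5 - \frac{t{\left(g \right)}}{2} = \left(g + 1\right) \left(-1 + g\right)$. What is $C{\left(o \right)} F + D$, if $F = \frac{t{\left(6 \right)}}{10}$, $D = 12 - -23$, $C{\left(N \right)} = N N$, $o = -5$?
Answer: $-115$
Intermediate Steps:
$C{\left(N \right)} = N^{2}$
$D = 35$ ($D = 12 + 23 = 35$)
$t{\left(g \right)} = 10 - 2 \left(1 + g\right) \left(-1 + g\right)$ ($t{\left(g \right)} = 10 - 2 \left(g + 1\right) \left(-1 + g\right) = 10 - 2 \left(1 + g\right) \left(-1 + g\right)$)
$F = -6$ ($F = \frac{12 - 2 \cdot 6^{2}}{10} = \left(12 - 72\right) \frac{1}{10} = \left(-60\right) \frac{1}{10} = -6$)
$C{\left(o \right)} F + D = \left(-5\right)^{2} \left(-6\right) + 35 = 25 \left(-6\right) + 35 = -150 + 35 = -115$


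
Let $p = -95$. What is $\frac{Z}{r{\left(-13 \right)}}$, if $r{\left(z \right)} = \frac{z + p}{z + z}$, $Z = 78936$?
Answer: $\frac{171028}{9} \approx 19003.0$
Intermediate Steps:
$r{\left(z \right)} = \frac{-95 + z}{2 z}$ ($r{\left(z \right)} = \frac{z - 95}{z + z} = \frac{-95 + z}{2 z}$)
$\frac{Z}{r{\left(-13 \right)}} = \frac{78936}{\frac{1}{2} \frac{1}{-13} \left(-95 - 13\right)} = \frac{78936}{\frac{1}{2} \left(- \frac{1}{13}\right) \left(-108\right)} = \frac{78936}{\frac{54}{13}} = 78936 \cdot \frac{13}{54} = \frac{171028}{9}$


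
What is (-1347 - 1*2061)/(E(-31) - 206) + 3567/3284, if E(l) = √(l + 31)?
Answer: 5963337/338252 ≈ 17.630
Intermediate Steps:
E(l) = √(31 + l)
(-1347 - 1*2061)/(E(-31) - 206) + 3567/3284 = (-1347 - 1*2061)/(√(31 - 31) - 206) + 3567/3284 = (-1347 - 2061)/(√0 - 206) + 3567*(1/3284) = -3408/(0 - 206) + 3567/3284 = -3408/(-206) + 3567/3284 = -3408*(-1/206) + 3567/3284 = 1704/103 + 3567/3284 = 5963337/338252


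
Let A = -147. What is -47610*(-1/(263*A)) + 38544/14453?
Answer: 267347418/186255811 ≈ 1.4354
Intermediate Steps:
-47610*(-1/(263*A)) + 38544/14453 = -47610/((-263*(-147))) + 38544/14453 = -47610/38661 + 38544*(1/14453) = -47610*1/38661 + 38544/14453 = -15870/12887 + 38544/14453 = 267347418/186255811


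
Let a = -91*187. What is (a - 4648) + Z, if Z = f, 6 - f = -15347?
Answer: -6312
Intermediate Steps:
f = 15353 (f = 6 - 1*(-15347) = 6 + 15347 = 15353)
Z = 15353
a = -17017
(a - 4648) + Z = (-17017 - 4648) + 15353 = -21665 + 15353 = -6312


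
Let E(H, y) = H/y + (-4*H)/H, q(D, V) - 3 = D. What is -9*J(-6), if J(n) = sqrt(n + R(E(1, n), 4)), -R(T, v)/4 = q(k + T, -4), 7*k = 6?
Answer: -30*I*sqrt(21)/7 ≈ -19.64*I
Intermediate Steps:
k = 6/7 (k = (1/7)*6 = 6/7 ≈ 0.85714)
q(D, V) = 3 + D
E(H, y) = -4 + H/y (E(H, y) = H/y - 4 = -4 + H/y)
R(T, v) = -108/7 - 4*T (R(T, v) = -4*(3 + (6/7 + T)) = -4*(27/7 + T) = -108/7 - 4*T)
J(n) = sqrt(4/7 + n - 4/n) (J(n) = sqrt(n + (-108/7 - 4*(-4 + 1/n))) = sqrt(n + (-108/7 + (16 - 4/n))) = sqrt(n + (4/7 - 4/n)) = sqrt(4/7 + n - 4/n))
-9*J(-6) = -9*sqrt(28 - 196/(-6) + 49*(-6))/7 = -9*sqrt(28 - 196*(-1/6) - 294)/7 = -9*sqrt(28 + 98/3 - 294)/7 = -9*sqrt(-700/3)/7 = -9*10*I*sqrt(21)/3/7 = -30*I*sqrt(21)/7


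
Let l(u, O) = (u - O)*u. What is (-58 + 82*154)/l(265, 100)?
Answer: 838/2915 ≈ 0.28748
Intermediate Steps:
l(u, O) = u*(u - O)
(-58 + 82*154)/l(265, 100) = (-58 + 82*154)/((265*(265 - 1*100))) = (-58 + 12628)/((265*(265 - 100))) = 12570/((265*165)) = 12570/43725 = 12570*(1/43725) = 838/2915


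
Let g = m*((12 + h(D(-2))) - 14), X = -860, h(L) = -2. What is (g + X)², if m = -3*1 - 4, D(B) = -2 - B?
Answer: 692224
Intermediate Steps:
m = -7 (m = -3 - 4 = -7)
g = 28 (g = -7*((12 - 2) - 14) = -7*(10 - 14) = -7*(-4) = 28)
(g + X)² = (28 - 860)² = (-832)² = 692224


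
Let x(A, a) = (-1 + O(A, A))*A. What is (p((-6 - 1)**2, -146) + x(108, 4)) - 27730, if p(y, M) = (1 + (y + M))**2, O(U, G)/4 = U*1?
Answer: 28034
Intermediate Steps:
O(U, G) = 4*U (O(U, G) = 4*(U*1) = 4*U)
x(A, a) = A*(-1 + 4*A) (x(A, a) = (-1 + 4*A)*A = A*(-1 + 4*A))
p(y, M) = (1 + M + y)**2 (p(y, M) = (1 + (M + y))**2 = (1 + M + y)**2)
(p((-6 - 1)**2, -146) + x(108, 4)) - 27730 = ((1 - 146 + (-6 - 1)**2)**2 + 108*(-1 + 4*108)) - 27730 = ((1 - 146 + (-7)**2)**2 + 108*(-1 + 432)) - 27730 = ((1 - 146 + 49)**2 + 108*431) - 27730 = ((-96)**2 + 46548) - 27730 = (9216 + 46548) - 27730 = 55764 - 27730 = 28034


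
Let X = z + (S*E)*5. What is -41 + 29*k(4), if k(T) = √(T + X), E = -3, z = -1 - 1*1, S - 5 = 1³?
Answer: -41 + 58*I*√22 ≈ -41.0 + 272.04*I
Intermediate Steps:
S = 6 (S = 5 + 1³ = 5 + 1 = 6)
z = -2 (z = -1 - 1 = -2)
X = -92 (X = -2 + (6*(-3))*5 = -2 - 18*5 = -2 - 90 = -92)
k(T) = √(-92 + T) (k(T) = √(T - 92) = √(-92 + T))
-41 + 29*k(4) = -41 + 29*√(-92 + 4) = -41 + 29*√(-88) = -41 + 29*(2*I*√22) = -41 + 58*I*√22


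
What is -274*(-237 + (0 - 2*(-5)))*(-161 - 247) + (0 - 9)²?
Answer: -25376703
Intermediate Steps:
-274*(-237 + (0 - 2*(-5)))*(-161 - 247) + (0 - 9)² = -274*(-237 + (0 + 10))*(-408) + (-9)² = -274*(-237 + 10)*(-408) + 81 = -(-62198)*(-408) + 81 = -274*92616 + 81 = -25376784 + 81 = -25376703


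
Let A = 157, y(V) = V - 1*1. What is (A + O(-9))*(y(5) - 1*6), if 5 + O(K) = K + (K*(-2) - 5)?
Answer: -312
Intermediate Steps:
y(V) = -1 + V (y(V) = V - 1 = -1 + V)
O(K) = -10 - K (O(K) = -5 + (K + (K*(-2) - 5)) = -5 + (K + (-2*K - 5)) = -5 + (K + (-5 - 2*K)) = -5 + (-5 - K) = -10 - K)
(A + O(-9))*(y(5) - 1*6) = (157 + (-10 - 1*(-9)))*((-1 + 5) - 1*6) = (157 + (-10 + 9))*(4 - 6) = (157 - 1)*(-2) = 156*(-2) = -312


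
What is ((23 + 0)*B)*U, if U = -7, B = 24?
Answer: -3864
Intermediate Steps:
((23 + 0)*B)*U = ((23 + 0)*24)*(-7) = (23*24)*(-7) = 552*(-7) = -3864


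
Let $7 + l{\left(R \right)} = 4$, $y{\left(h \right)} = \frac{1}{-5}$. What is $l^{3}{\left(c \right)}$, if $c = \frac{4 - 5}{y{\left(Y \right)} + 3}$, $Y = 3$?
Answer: $-27$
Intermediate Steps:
$y{\left(h \right)} = - \frac{1}{5}$
$c = - \frac{5}{14}$ ($c = \frac{4 - 5}{- \frac{1}{5} + 3} = - \frac{1}{\frac{14}{5}} = \left(-1\right) \frac{5}{14} = - \frac{5}{14} \approx -0.35714$)
$l{\left(R \right)} = -3$ ($l{\left(R \right)} = -7 + 4 = -3$)
$l^{3}{\left(c \right)} = \left(-3\right)^{3} = -27$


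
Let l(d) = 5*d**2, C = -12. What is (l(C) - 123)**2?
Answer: 356409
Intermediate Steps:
(l(C) - 123)**2 = (5*(-12)**2 - 123)**2 = (5*144 - 123)**2 = (720 - 123)**2 = 597**2 = 356409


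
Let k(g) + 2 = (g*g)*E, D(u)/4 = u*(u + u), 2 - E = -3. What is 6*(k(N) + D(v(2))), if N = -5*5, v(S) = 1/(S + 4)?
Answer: 56218/3 ≈ 18739.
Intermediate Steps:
E = 5 (E = 2 - 1*(-3) = 2 + 3 = 5)
v(S) = 1/(4 + S)
D(u) = 8*u**2 (D(u) = 4*(u*(u + u)) = 4*(u*(2*u)) = 4*(2*u**2) = 8*u**2)
N = -25
k(g) = -2 + 5*g**2 (k(g) = -2 + (g*g)*5 = -2 + g**2*5 = -2 + 5*g**2)
6*(k(N) + D(v(2))) = 6*((-2 + 5*(-25)**2) + 8*(1/(4 + 2))**2) = 6*((-2 + 5*625) + 8*(1/6)**2) = 6*((-2 + 3125) + 8*(1/6)**2) = 6*(3123 + 8*(1/36)) = 6*(3123 + 2/9) = 6*(28109/9) = 56218/3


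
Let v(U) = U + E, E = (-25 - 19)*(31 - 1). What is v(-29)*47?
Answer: -63403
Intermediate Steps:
E = -1320 (E = -44*30 = -1320)
v(U) = -1320 + U (v(U) = U - 1320 = -1320 + U)
v(-29)*47 = (-1320 - 29)*47 = -1349*47 = -63403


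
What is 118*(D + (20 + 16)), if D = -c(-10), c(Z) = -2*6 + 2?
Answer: 5428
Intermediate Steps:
c(Z) = -10 (c(Z) = -12 + 2 = -10)
D = 10 (D = -1*(-10) = 10)
118*(D + (20 + 16)) = 118*(10 + (20 + 16)) = 118*(10 + 36) = 118*46 = 5428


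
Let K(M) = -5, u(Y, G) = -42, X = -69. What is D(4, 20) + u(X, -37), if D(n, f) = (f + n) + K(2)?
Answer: -23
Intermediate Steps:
D(n, f) = -5 + f + n (D(n, f) = (f + n) - 5 = -5 + f + n)
D(4, 20) + u(X, -37) = (-5 + 20 + 4) - 42 = 19 - 42 = -23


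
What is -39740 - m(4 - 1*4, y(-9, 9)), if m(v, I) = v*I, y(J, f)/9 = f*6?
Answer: -39740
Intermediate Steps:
y(J, f) = 54*f (y(J, f) = 9*(f*6) = 9*(6*f) = 54*f)
m(v, I) = I*v
-39740 - m(4 - 1*4, y(-9, 9)) = -39740 - 54*9*(4 - 1*4) = -39740 - 486*(4 - 4) = -39740 - 486*0 = -39740 - 1*0 = -39740 + 0 = -39740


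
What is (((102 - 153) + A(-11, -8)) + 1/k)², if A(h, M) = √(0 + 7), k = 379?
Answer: 374577071/143641 - 38656*√7/379 ≈ 2337.9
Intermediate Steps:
A(h, M) = √7
(((102 - 153) + A(-11, -8)) + 1/k)² = (((102 - 153) + √7) + 1/379)² = ((-51 + √7) + 1/379)² = (-19328/379 + √7)²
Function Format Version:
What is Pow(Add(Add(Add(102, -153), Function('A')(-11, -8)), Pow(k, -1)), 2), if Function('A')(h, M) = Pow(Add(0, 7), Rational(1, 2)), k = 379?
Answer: Add(Rational(374577071, 143641), Mul(Rational(-38656, 379), Pow(7, Rational(1, 2)))) ≈ 2337.9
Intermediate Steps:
Function('A')(h, M) = Pow(7, Rational(1, 2))
Pow(Add(Add(Add(102, -153), Function('A')(-11, -8)), Pow(k, -1)), 2) = Pow(Add(Add(Add(102, -153), Pow(7, Rational(1, 2))), Pow(379, -1)), 2) = Pow(Add(Add(-51, Pow(7, Rational(1, 2))), Rational(1, 379)), 2) = Pow(Add(Rational(-19328, 379), Pow(7, Rational(1, 2))), 2)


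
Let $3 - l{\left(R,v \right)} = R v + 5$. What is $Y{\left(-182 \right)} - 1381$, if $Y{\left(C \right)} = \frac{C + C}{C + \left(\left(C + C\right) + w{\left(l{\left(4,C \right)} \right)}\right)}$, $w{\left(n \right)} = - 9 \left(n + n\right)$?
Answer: $- \frac{9400285}{6807} \approx -1381.0$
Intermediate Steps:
$l{\left(R,v \right)} = -2 - R v$ ($l{\left(R,v \right)} = 3 - \left(R v + 5\right) = 3 - \left(5 + R v\right) = -2 - R v$)
$w{\left(n \right)} = - 18 n$ ($w{\left(n \right)} = - 9 \cdot 2 n = - 18 n$)
$Y{\left(C \right)} = \frac{2 C}{36 + 75 C}$ ($Y{\left(C \right)} = \frac{C + C}{C + \left(\left(C + C\right) - 18 \left(-2 - 4 C\right)\right)} = \frac{2 C}{C + \left(2 C - 18 \left(-2 - 4 C\right)\right)} = \frac{2 C}{C + \left(2 C + \left(36 + 72 C\right)\right)} = \frac{2 C}{C + \left(36 + 74 C\right)} = \frac{2 C}{36 + 75 C}$)
$Y{\left(-182 \right)} - 1381 = \frac{2}{3} \left(-182\right) \frac{1}{12 + 25 \left(-182\right)} - 1381 = \frac{2}{3} \left(-182\right) \frac{1}{12 - 4550} - 1381 = \frac{2}{3} \left(-182\right) \frac{1}{-4538} - 1381 = \frac{2}{3} \left(-182\right) \left(- \frac{1}{4538}\right) - 1381 = \frac{182}{6807} - 1381 = - \frac{9400285}{6807}$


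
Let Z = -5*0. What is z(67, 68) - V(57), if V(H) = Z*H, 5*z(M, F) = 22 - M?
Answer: -9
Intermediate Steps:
z(M, F) = 22/5 - M/5 (z(M, F) = (22 - M)/5 = 22/5 - M/5)
Z = 0
V(H) = 0 (V(H) = 0*H = 0)
z(67, 68) - V(57) = (22/5 - ⅕*67) - 1*0 = (22/5 - 67/5) + 0 = -9 + 0 = -9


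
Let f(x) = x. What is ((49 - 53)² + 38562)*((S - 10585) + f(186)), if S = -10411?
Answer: -802808180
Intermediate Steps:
((49 - 53)² + 38562)*((S - 10585) + f(186)) = ((49 - 53)² + 38562)*((-10411 - 10585) + 186) = ((-4)² + 38562)*(-20996 + 186) = (16 + 38562)*(-20810) = 38578*(-20810) = -802808180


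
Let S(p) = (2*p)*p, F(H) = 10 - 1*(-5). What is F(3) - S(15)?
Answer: -435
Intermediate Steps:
F(H) = 15 (F(H) = 10 + 5 = 15)
S(p) = 2*p²
F(3) - S(15) = 15 - 2*15² = 15 - 2*225 = 15 - 1*450 = 15 - 450 = -435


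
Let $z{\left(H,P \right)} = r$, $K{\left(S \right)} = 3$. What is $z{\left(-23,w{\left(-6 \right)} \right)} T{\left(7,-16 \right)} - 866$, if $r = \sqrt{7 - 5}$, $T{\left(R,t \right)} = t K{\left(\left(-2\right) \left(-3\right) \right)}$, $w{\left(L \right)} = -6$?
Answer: $-866 - 48 \sqrt{2} \approx -933.88$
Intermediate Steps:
$T{\left(R,t \right)} = 3 t$ ($T{\left(R,t \right)} = t 3 = 3 t$)
$r = \sqrt{2} \approx 1.4142$
$z{\left(H,P \right)} = \sqrt{2}$
$z{\left(-23,w{\left(-6 \right)} \right)} T{\left(7,-16 \right)} - 866 = \sqrt{2} \cdot 3 \left(-16\right) - 866 = \sqrt{2} \left(-48\right) - 866 = - 48 \sqrt{2} - 866 = -866 - 48 \sqrt{2}$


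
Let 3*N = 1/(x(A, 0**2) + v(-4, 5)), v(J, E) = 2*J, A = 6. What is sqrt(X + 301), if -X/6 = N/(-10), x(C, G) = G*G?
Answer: sqrt(120390)/20 ≈ 17.349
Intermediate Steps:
x(C, G) = G**2
N = -1/24 (N = 1/(3*((0**2)**2 + 2*(-4))) = 1/(3*(0**2 - 8)) = 1/(3*(0 - 8)) = (1/3)/(-8) = (1/3)*(-1/8) = -1/24 ≈ -0.041667)
X = -1/40 (X = -(-1)/(4*(-10)) = -(-1)*(-1)/(4*10) = -6*1/240 = -1/40 ≈ -0.025000)
sqrt(X + 301) = sqrt(-1/40 + 301) = sqrt(12039/40) = sqrt(120390)/20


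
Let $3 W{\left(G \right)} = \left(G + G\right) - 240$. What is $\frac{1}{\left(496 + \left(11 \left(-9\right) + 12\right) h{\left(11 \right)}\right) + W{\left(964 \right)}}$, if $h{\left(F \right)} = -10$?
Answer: $\frac{3}{5786} \approx 0.00051849$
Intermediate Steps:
$W{\left(G \right)} = -80 + \frac{2 G}{3}$ ($W{\left(G \right)} = \frac{\left(G + G\right) - 240}{3} = \frac{2 G - 240}{3} = \frac{-240 + 2 G}{3} = -80 + \frac{2 G}{3}$)
$\frac{1}{\left(496 + \left(11 \left(-9\right) + 12\right) h{\left(11 \right)}\right) + W{\left(964 \right)}} = \frac{1}{\left(496 + \left(11 \left(-9\right) + 12\right) \left(-10\right)\right) + \left(-80 + \frac{2}{3} \cdot 964\right)} = \frac{1}{\left(496 + \left(-99 + 12\right) \left(-10\right)\right) + \left(-80 + \frac{1928}{3}\right)} = \frac{1}{\left(496 - -870\right) + \frac{1688}{3}} = \frac{1}{\left(496 + 870\right) + \frac{1688}{3}} = \frac{1}{1366 + \frac{1688}{3}} = \frac{1}{\frac{5786}{3}} = \frac{3}{5786}$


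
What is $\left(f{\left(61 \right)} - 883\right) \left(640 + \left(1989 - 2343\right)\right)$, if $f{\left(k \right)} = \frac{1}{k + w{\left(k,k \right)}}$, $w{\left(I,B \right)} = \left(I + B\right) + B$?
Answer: $- \frac{30809493}{122} \approx -2.5254 \cdot 10^{5}$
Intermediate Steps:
$w{\left(I,B \right)} = I + 2 B$ ($w{\left(I,B \right)} = \left(B + I\right) + B = I + 2 B$)
$f{\left(k \right)} = \frac{1}{4 k}$ ($f{\left(k \right)} = \frac{1}{k + \left(k + 2 k\right)} = \frac{1}{k + 3 k} = \frac{1}{4 k}$)
$\left(f{\left(61 \right)} - 883\right) \left(640 + \left(1989 - 2343\right)\right) = \left(\frac{1}{4 \cdot 61} - 883\right) \left(640 + \left(1989 - 2343\right)\right) = \left(\frac{1}{4} \cdot \frac{1}{61} - 883\right) \left(640 - 354\right) = \left(\frac{1}{244} - 883\right) 286 = \left(- \frac{215451}{244}\right) 286 = - \frac{30809493}{122}$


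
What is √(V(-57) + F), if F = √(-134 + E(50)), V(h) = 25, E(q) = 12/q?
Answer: √(625 + 20*I*√209)/5 ≈ 5.1257 + 1.1282*I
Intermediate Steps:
F = 4*I*√209/5 (F = √(-134 + 12/50) = √(-134 + 12*(1/50)) = √(-134 + 6/25) = √(-3344/25) = 4*I*√209/5 ≈ 11.565*I)
√(V(-57) + F) = √(25 + 4*I*√209/5)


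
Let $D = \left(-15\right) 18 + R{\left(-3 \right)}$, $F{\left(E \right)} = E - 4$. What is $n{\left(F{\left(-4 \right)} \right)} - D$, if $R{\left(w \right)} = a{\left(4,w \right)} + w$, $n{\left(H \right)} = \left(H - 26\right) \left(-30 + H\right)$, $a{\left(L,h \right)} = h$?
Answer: $1568$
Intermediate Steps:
$F{\left(E \right)} = -4 + E$
$n{\left(H \right)} = \left(-30 + H\right) \left(-26 + H\right)$ ($n{\left(H \right)} = \left(-26 + H\right) \left(-30 + H\right) = \left(-30 + H\right) \left(-26 + H\right)$)
$R{\left(w \right)} = 2 w$ ($R{\left(w \right)} = w + w = 2 w$)
$D = -276$ ($D = \left(-15\right) 18 + 2 \left(-3\right) = -270 - 6 = -276$)
$n{\left(F{\left(-4 \right)} \right)} - D = \left(780 + \left(-4 - 4\right)^{2} - 56 \left(-4 - 4\right)\right) - -276 = \left(780 + \left(-8\right)^{2} - -448\right) + 276 = \left(780 + 64 + 448\right) + 276 = 1292 + 276 = 1568$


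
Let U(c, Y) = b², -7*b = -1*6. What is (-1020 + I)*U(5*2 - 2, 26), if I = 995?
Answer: -900/49 ≈ -18.367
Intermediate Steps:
b = 6/7 (b = -(-1)*6/7 = -⅐*(-6) = 6/7 ≈ 0.85714)
U(c, Y) = 36/49 (U(c, Y) = (6/7)² = 36/49)
(-1020 + I)*U(5*2 - 2, 26) = (-1020 + 995)*(36/49) = -25*36/49 = -900/49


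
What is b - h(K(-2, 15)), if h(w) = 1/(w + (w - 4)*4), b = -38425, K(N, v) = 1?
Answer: -422674/11 ≈ -38425.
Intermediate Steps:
h(w) = 1/(-16 + 5*w) (h(w) = 1/(w + (-4 + w)*4) = 1/(w + (-16 + 4*w)) = 1/(-16 + 5*w))
b - h(K(-2, 15)) = -38425 - 1/(-16 + 5*1) = -38425 - 1/(-16 + 5) = -38425 - 1/(-11) = -38425 - 1*(-1/11) = -38425 + 1/11 = -422674/11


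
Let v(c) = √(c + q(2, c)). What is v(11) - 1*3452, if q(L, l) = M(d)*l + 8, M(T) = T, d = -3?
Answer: -3452 + I*√14 ≈ -3452.0 + 3.7417*I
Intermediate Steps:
q(L, l) = 8 - 3*l (q(L, l) = -3*l + 8 = 8 - 3*l)
v(c) = √(8 - 2*c) (v(c) = √(c + (8 - 3*c)) = √(8 - 2*c))
v(11) - 1*3452 = √(8 - 2*11) - 1*3452 = √(8 - 22) - 3452 = √(-14) - 3452 = I*√14 - 3452 = -3452 + I*√14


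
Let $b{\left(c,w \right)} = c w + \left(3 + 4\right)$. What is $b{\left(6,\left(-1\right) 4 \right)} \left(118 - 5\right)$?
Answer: $-1921$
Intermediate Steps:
$b{\left(c,w \right)} = 7 + c w$ ($b{\left(c,w \right)} = c w + 7 = 7 + c w$)
$b{\left(6,\left(-1\right) 4 \right)} \left(118 - 5\right) = \left(7 + 6 \left(\left(-1\right) 4\right)\right) \left(118 - 5\right) = \left(7 + 6 \left(-4\right)\right) 113 = \left(7 - 24\right) 113 = \left(-17\right) 113 = -1921$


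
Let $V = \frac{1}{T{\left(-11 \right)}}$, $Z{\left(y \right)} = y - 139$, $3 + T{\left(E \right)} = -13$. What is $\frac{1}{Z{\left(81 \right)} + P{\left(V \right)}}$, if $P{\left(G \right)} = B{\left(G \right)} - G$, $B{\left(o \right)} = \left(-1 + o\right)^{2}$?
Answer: $- \frac{256}{14543} \approx -0.017603$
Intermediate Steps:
$T{\left(E \right)} = -16$ ($T{\left(E \right)} = -3 - 13 = -16$)
$Z{\left(y \right)} = -139 + y$
$V = - \frac{1}{16}$ ($V = \frac{1}{-16} = - \frac{1}{16} \approx -0.0625$)
$P{\left(G \right)} = \left(-1 + G\right)^{2} - G$
$\frac{1}{Z{\left(81 \right)} + P{\left(V \right)}} = \frac{1}{\left(-139 + 81\right) - \left(- \frac{1}{16} - \left(-1 - \frac{1}{16}\right)^{2}\right)} = \frac{1}{-58 + \left(\left(- \frac{17}{16}\right)^{2} + \frac{1}{16}\right)} = \frac{1}{-58 + \left(\frac{289}{256} + \frac{1}{16}\right)} = \frac{1}{-58 + \frac{305}{256}} = \frac{1}{- \frac{14543}{256}} = - \frac{256}{14543}$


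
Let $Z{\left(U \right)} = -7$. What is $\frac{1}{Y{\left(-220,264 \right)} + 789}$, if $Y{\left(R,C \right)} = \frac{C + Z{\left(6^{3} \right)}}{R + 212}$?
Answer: $\frac{8}{6055} \approx 0.0013212$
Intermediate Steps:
$Y{\left(R,C \right)} = \frac{-7 + C}{212 + R}$ ($Y{\left(R,C \right)} = \frac{C - 7}{R + 212} = \frac{-7 + C}{212 + R}$)
$\frac{1}{Y{\left(-220,264 \right)} + 789} = \frac{1}{\frac{-7 + 264}{212 - 220} + 789} = \frac{1}{\frac{1}{-8} \cdot 257 + 789} = \frac{1}{\left(- \frac{1}{8}\right) 257 + 789} = \frac{1}{- \frac{257}{8} + 789} = \frac{1}{\frac{6055}{8}} = \frac{8}{6055}$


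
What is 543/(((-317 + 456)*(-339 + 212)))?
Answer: -543/17653 ≈ -0.030760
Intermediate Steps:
543/(((-317 + 456)*(-339 + 212))) = 543/((139*(-127))) = 543/(-17653) = 543*(-1/17653) = -543/17653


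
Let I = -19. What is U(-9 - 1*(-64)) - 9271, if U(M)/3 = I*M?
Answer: -12406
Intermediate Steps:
U(M) = -57*M (U(M) = 3*(-19*M) = -57*M)
U(-9 - 1*(-64)) - 9271 = -57*(-9 - 1*(-64)) - 9271 = -57*(-9 + 64) - 9271 = -57*55 - 9271 = -3135 - 9271 = -12406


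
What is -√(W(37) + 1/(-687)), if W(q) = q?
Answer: -√17462166/687 ≈ -6.0826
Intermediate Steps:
-√(W(37) + 1/(-687)) = -√(37 + 1/(-687)) = -√(37 - 1/687) = -√(25418/687) = -√17462166/687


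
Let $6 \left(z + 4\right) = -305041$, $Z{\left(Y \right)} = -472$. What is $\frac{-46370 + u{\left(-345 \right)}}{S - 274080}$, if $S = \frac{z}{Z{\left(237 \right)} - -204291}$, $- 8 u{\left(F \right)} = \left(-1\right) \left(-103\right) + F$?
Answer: $\frac{113339058063}{670353148370} \approx 0.16907$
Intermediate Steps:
$z = - \frac{305065}{6}$ ($z = -4 + \frac{1}{6} \left(-305041\right) = -4 - \frac{305041}{6} = - \frac{305065}{6} \approx -50844.0$)
$u{\left(F \right)} = - \frac{103}{8} - \frac{F}{8}$ ($u{\left(F \right)} = - \frac{\left(-1\right) \left(-103\right) + F}{8} = - \frac{103 + F}{8} = - \frac{103}{8} - \frac{F}{8}$)
$S = - \frac{305065}{1222914}$ ($S = - \frac{305065}{6 \left(-472 - -204291\right)} = - \frac{305065}{6 \left(-472 + 204291\right)} = - \frac{305065}{6 \cdot 203819} = \left(- \frac{305065}{6}\right) \frac{1}{203819} = - \frac{305065}{1222914} \approx -0.24946$)
$\frac{-46370 + u{\left(-345 \right)}}{S - 274080} = \frac{-46370 - - \frac{121}{4}}{- \frac{305065}{1222914} - 274080} = \frac{-46370 + \left(- \frac{103}{8} + \frac{345}{8}\right)}{- \frac{335176574185}{1222914}} = \left(-46370 + \frac{121}{4}\right) \left(- \frac{1222914}{335176574185}\right) = \left(- \frac{185359}{4}\right) \left(- \frac{1222914}{335176574185}\right) = \frac{113339058063}{670353148370}$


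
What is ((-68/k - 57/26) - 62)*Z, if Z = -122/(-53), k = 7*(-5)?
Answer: -3455467/24115 ≈ -143.29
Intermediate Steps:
k = -35
Z = 122/53 (Z = -122*(-1/53) = 122/53 ≈ 2.3019)
((-68/k - 57/26) - 62)*Z = ((-68/(-35) - 57/26) - 62)*(122/53) = ((-68*(-1/35) - 57*1/26) - 62)*(122/53) = ((68/35 - 57/26) - 62)*(122/53) = (-227/910 - 62)*(122/53) = -56647/910*122/53 = -3455467/24115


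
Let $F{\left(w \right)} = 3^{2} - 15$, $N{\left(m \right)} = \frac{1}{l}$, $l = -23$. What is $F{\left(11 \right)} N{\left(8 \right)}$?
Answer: $\frac{6}{23} \approx 0.26087$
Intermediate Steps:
$N{\left(m \right)} = - \frac{1}{23}$ ($N{\left(m \right)} = \frac{1}{-23} = - \frac{1}{23}$)
$F{\left(w \right)} = -6$ ($F{\left(w \right)} = 9 - 15 = -6$)
$F{\left(11 \right)} N{\left(8 \right)} = \left(-6\right) \left(- \frac{1}{23}\right) = \frac{6}{23}$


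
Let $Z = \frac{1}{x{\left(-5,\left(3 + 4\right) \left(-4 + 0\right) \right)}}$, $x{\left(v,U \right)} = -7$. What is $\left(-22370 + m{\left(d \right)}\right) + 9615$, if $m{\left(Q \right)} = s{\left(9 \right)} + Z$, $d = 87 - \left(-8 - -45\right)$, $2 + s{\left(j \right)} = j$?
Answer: $- \frac{89237}{7} \approx -12748.0$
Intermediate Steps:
$s{\left(j \right)} = -2 + j$
$Z = - \frac{1}{7}$ ($Z = \frac{1}{-7} = - \frac{1}{7} \approx -0.14286$)
$d = 50$ ($d = 87 - \left(-8 + 45\right) = 87 - 37 = 50$)
$m{\left(Q \right)} = \frac{48}{7}$ ($m{\left(Q \right)} = \left(-2 + 9\right) - \frac{1}{7} = 7 - \frac{1}{7} = \frac{48}{7}$)
$\left(-22370 + m{\left(d \right)}\right) + 9615 = \left(-22370 + \frac{48}{7}\right) + 9615 = - \frac{156542}{7} + 9615 = - \frac{89237}{7}$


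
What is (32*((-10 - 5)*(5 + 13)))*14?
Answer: -120960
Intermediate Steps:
(32*((-10 - 5)*(5 + 13)))*14 = (32*(-15*18))*14 = (32*(-270))*14 = -8640*14 = -120960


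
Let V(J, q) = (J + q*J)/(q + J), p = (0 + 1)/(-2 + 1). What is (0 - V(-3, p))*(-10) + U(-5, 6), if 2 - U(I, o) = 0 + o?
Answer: -4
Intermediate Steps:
U(I, o) = 2 - o (U(I, o) = 2 - (0 + o) = 2 - o)
p = -1 (p = 1/(-1) = 1*(-1) = -1)
V(J, q) = (J + J*q)/(J + q)
(0 - V(-3, p))*(-10) + U(-5, 6) = (0 - (-3)*(1 - 1)/(-3 - 1))*(-10) + (2 - 1*6) = (0 - (-3)*0/(-4))*(-10) + (2 - 6) = (0 - (-3)*(-1)*0/4)*(-10) - 4 = (0 - 1*0)*(-10) - 4 = (0 + 0)*(-10) - 4 = 0*(-10) - 4 = 0 - 4 = -4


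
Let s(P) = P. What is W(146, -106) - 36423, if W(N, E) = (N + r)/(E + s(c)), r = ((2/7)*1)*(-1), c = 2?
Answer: -6629241/182 ≈ -36424.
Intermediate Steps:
r = -2/7 (r = ((2*(1/7))*1)*(-1) = ((2/7)*1)*(-1) = (2/7)*(-1) = -2/7 ≈ -0.28571)
W(N, E) = (-2/7 + N)/(2 + E) (W(N, E) = (N - 2/7)/(E + 2) = (-2/7 + N)/(2 + E))
W(146, -106) - 36423 = (-2/7 + 146)/(2 - 106) - 36423 = (1020/7)/(-104) - 36423 = -1/104*1020/7 - 36423 = -255/182 - 36423 = -6629241/182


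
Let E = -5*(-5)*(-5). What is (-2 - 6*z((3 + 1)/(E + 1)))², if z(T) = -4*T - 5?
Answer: 712336/961 ≈ 741.24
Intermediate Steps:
E = -125 (E = 25*(-5) = -125)
z(T) = -5 - 4*T
(-2 - 6*z((3 + 1)/(E + 1)))² = (-2 - 6*(-5 - 4*(3 + 1)/(-125 + 1)))² = (-2 - 6*(-5 - 16/(-124)))² = (-2 - 6*(-5 - 16*(-1)/124))² = (-2 - 6*(-5 - 4*(-1/31)))² = (-2 - 6*(-5 + 4/31))² = (-2 - 6*(-151/31))² = (-2 + 906/31)² = (844/31)² = 712336/961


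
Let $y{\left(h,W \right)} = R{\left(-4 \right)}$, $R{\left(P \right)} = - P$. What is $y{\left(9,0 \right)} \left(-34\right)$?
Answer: $-136$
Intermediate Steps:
$y{\left(h,W \right)} = 4$ ($y{\left(h,W \right)} = \left(-1\right) \left(-4\right) = 4$)
$y{\left(9,0 \right)} \left(-34\right) = 4 \left(-34\right) = -136$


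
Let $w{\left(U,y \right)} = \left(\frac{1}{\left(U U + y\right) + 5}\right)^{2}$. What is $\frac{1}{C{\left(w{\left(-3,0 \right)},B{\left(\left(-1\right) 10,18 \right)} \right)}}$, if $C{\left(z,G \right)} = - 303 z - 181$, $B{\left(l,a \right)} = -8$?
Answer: $- \frac{196}{35779} \approx -0.0054781$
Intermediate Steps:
$w{\left(U,y \right)} = \frac{1}{\left(5 + y + U^{2}\right)^{2}}$ ($w{\left(U,y \right)} = \left(\frac{1}{\left(U^{2} + y\right) + 5}\right)^{2} = \left(\frac{1}{\left(y + U^{2}\right) + 5}\right)^{2} = \left(\frac{1}{5 + y + U^{2}}\right)^{2} = \frac{1}{\left(5 + y + U^{2}\right)^{2}}$)
$C{\left(z,G \right)} = -181 - 303 z$
$\frac{1}{C{\left(w{\left(-3,0 \right)},B{\left(\left(-1\right) 10,18 \right)} \right)}} = \frac{1}{-181 - \frac{303}{\left(5 + 0 + \left(-3\right)^{2}\right)^{2}}} = \frac{1}{-181 - \frac{303}{\left(5 + 0 + 9\right)^{2}}} = \frac{1}{-181 - \frac{303}{196}} = \frac{1}{- \frac{35779}{196}} = - \frac{196}{35779}$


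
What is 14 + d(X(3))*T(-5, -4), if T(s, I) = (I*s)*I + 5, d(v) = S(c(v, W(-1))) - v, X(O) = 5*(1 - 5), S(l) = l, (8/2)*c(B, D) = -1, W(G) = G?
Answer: -5869/4 ≈ -1467.3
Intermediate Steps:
c(B, D) = -¼ (c(B, D) = (¼)*(-1) = -¼)
X(O) = -20 (X(O) = 5*(-4) = -20)
d(v) = -¼ - v
T(s, I) = 5 + s*I² (T(s, I) = s*I² + 5 = 5 + s*I²)
14 + d(X(3))*T(-5, -4) = 14 + (-¼ - 1*(-20))*(5 - 5*(-4)²) = 14 + (-¼ + 20)*(5 - 5*16) = 14 + 79*(5 - 80)/4 = 14 + (79/4)*(-75) = 14 - 5925/4 = -5869/4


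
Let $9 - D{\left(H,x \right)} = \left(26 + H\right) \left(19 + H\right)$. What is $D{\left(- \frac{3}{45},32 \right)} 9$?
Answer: $- \frac{108451}{25} \approx -4338.0$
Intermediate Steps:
$D{\left(H,x \right)} = 9 - \left(19 + H\right) \left(26 + H\right)$ ($D{\left(H,x \right)} = 9 - \left(26 + H\right) \left(19 + H\right) = 9 - \left(19 + H\right) \left(26 + H\right)$)
$D{\left(- \frac{3}{45},32 \right)} 9 = \left(-485 - \left(- \frac{3}{45}\right)^{2} - 45 \left(- \frac{3}{45}\right)\right) 9 = \left(-485 - \left(\left(-3\right) \frac{1}{45}\right)^{2} - 45 \left(\left(-3\right) \frac{1}{45}\right)\right) 9 = \left(-485 - \left(- \frac{1}{15}\right)^{2} - -3\right) 9 = \left(-485 - \frac{1}{225} + 3\right) 9 = \left(- \frac{108451}{225}\right) 9 = - \frac{108451}{25}$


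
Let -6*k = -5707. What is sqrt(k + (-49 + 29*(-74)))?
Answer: I*sqrt(44778)/6 ≈ 35.268*I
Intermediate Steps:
k = 5707/6 (k = -1/6*(-5707) = 5707/6 ≈ 951.17)
sqrt(k + (-49 + 29*(-74))) = sqrt(5707/6 + (-49 + 29*(-74))) = sqrt(5707/6 + (-49 - 2146)) = sqrt(5707/6 - 2195) = sqrt(-7463/6) = I*sqrt(44778)/6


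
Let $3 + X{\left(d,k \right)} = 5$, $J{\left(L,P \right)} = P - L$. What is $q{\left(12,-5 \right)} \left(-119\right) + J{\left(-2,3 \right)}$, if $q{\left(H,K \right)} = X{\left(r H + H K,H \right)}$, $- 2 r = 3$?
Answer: $-233$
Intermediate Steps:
$r = - \frac{3}{2}$ ($r = \left(- \frac{1}{2}\right) 3 = - \frac{3}{2} \approx -1.5$)
$X{\left(d,k \right)} = 2$ ($X{\left(d,k \right)} = -3 + 5 = 2$)
$q{\left(H,K \right)} = 2$
$q{\left(12,-5 \right)} \left(-119\right) + J{\left(-2,3 \right)} = 2 \left(-119\right) + \left(3 - -2\right) = -238 + \left(3 + 2\right) = -238 + 5 = -233$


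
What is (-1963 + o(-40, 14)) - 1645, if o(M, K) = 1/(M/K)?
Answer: -72167/20 ≈ -3608.4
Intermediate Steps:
o(M, K) = K/M
(-1963 + o(-40, 14)) - 1645 = (-1963 + 14/(-40)) - 1645 = (-1963 + 14*(-1/40)) - 1645 = (-1963 - 7/20) - 1645 = -39267/20 - 1645 = -72167/20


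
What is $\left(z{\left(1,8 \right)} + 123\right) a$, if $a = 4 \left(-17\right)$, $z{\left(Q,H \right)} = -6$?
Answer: $-7956$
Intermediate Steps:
$a = -68$
$\left(z{\left(1,8 \right)} + 123\right) a = \left(-6 + 123\right) \left(-68\right) = 117 \left(-68\right) = -7956$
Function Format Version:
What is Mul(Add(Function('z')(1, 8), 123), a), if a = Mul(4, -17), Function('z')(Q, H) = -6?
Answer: -7956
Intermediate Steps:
a = -68
Mul(Add(Function('z')(1, 8), 123), a) = Mul(Add(-6, 123), -68) = Mul(117, -68) = -7956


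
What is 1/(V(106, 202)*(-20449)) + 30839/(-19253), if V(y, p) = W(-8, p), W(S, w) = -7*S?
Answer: -2716547313/1695958264 ≈ -1.6018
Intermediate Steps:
V(y, p) = 56 (V(y, p) = -7*(-8) = 56)
1/(V(106, 202)*(-20449)) + 30839/(-19253) = 1/(56*(-20449)) + 30839/(-19253) = (1/56)*(-1/20449) + 30839*(-1/19253) = -1/1145144 - 30839/19253 = -2716547313/1695958264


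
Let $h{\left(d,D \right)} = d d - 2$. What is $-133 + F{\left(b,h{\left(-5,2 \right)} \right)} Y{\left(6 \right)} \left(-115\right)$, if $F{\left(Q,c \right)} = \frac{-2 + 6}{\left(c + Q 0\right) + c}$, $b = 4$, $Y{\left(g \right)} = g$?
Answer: $-193$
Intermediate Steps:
$h{\left(d,D \right)} = -2 + d^{2}$ ($h{\left(d,D \right)} = d^{2} - 2 = -2 + d^{2}$)
$F{\left(Q,c \right)} = \frac{2}{c}$ ($F{\left(Q,c \right)} = \frac{4}{\left(c + 0\right) + c} = \frac{4}{c + c} = \frac{4}{2 c} = 4 \frac{1}{2 c} = \frac{2}{c}$)
$-133 + F{\left(b,h{\left(-5,2 \right)} \right)} Y{\left(6 \right)} \left(-115\right) = -133 + \frac{2}{-2 + \left(-5\right)^{2}} \cdot 6 \left(-115\right) = -133 + \frac{2}{-2 + 25} \cdot 6 \left(-115\right) = -133 + \frac{2}{23} \cdot 6 \left(-115\right) = -133 + \frac{12}{23} \left(-115\right) = -133 - 60 = -193$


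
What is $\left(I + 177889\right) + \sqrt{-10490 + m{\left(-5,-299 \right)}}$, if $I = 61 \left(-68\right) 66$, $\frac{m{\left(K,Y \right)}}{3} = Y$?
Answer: $-95879 + i \sqrt{11387} \approx -95879.0 + 106.71 i$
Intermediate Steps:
$m{\left(K,Y \right)} = 3 Y$
$I = -273768$ ($I = \left(-4148\right) 66 = -273768$)
$\left(I + 177889\right) + \sqrt{-10490 + m{\left(-5,-299 \right)}} = \left(-273768 + 177889\right) + \sqrt{-10490 + 3 \left(-299\right)} = -95879 + \sqrt{-10490 - 897} = -95879 + \sqrt{-11387} = -95879 + i \sqrt{11387}$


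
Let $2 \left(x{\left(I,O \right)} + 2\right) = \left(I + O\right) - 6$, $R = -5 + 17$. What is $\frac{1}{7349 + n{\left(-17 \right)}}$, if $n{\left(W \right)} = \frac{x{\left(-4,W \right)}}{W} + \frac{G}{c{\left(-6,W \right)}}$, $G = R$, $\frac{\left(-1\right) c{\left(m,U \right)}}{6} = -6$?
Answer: $\frac{102}{749725} \approx 0.00013605$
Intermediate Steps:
$R = 12$
$c{\left(m,U \right)} = 36$ ($c{\left(m,U \right)} = \left(-6\right) \left(-6\right) = 36$)
$x{\left(I,O \right)} = -5 + \frac{I}{2} + \frac{O}{2}$ ($x{\left(I,O \right)} = -2 + \frac{\left(I + O\right) - 6}{2} = -2 + \frac{-6 + I + O}{2} = -2 + \left(-3 + \frac{I}{2} + \frac{O}{2}\right) = -5 + \frac{I}{2} + \frac{O}{2}$)
$G = 12$
$n{\left(W \right)} = \frac{1}{3} + \frac{-7 + \frac{W}{2}}{W}$ ($n{\left(W \right)} = \frac{-5 + \frac{1}{2} \left(-4\right) + \frac{W}{2}}{W} + \frac{12}{36} = \frac{-5 - 2 + \frac{W}{2}}{W} + 12 \cdot \frac{1}{36} = \frac{-7 + \frac{W}{2}}{W} + \frac{1}{3} = \frac{1}{3} + \frac{-7 + \frac{W}{2}}{W}$)
$\frac{1}{7349 + n{\left(-17 \right)}} = \frac{1}{7349 + \left(\frac{5}{6} - \frac{7}{-17}\right)} = \frac{1}{7349 + \left(\frac{5}{6} - - \frac{7}{17}\right)} = \frac{1}{7349 + \left(\frac{5}{6} + \frac{7}{17}\right)} = \frac{1}{7349 + \frac{127}{102}} = \frac{1}{\frac{749725}{102}} = \frac{102}{749725}$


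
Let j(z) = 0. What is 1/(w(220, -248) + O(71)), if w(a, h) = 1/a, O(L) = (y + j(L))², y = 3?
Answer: 220/1981 ≈ 0.11106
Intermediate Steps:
O(L) = 9 (O(L) = (3 + 0)² = 3² = 9)
1/(w(220, -248) + O(71)) = 1/(1/220 + 9) = 1/(1981/220) = 220/1981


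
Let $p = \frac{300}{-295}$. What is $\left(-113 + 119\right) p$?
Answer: $- \frac{360}{59} \approx -6.1017$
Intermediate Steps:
$p = - \frac{60}{59}$ ($p = 300 \left(- \frac{1}{295}\right) = - \frac{60}{59} \approx -1.0169$)
$\left(-113 + 119\right) p = \left(-113 + 119\right) \left(- \frac{60}{59}\right) = 6 \left(- \frac{60}{59}\right) = - \frac{360}{59}$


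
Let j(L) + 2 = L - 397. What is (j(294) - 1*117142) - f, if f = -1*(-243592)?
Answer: -360839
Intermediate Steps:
j(L) = -399 + L (j(L) = -2 + (L - 397) = -2 + (-397 + L) = -399 + L)
f = 243592
(j(294) - 1*117142) - f = ((-399 + 294) - 1*117142) - 1*243592 = (-105 - 117142) - 243592 = -117247 - 243592 = -360839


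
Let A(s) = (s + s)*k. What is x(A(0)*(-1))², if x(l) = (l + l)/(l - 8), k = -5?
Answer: 0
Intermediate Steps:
A(s) = -10*s (A(s) = (s + s)*(-5) = (2*s)*(-5) = -10*s)
x(l) = 2*l/(-8 + l) (x(l) = (2*l)/(-8 + l) = 2*l/(-8 + l))
x(A(0)*(-1))² = (2*(-10*0*(-1))/(-8 - 10*0*(-1)))² = (2*(0*(-1))/(-8 + 0*(-1)))² = (2*0/(-8 + 0))² = (2*0/(-8))² = (2*0*(-⅛))² = 0² = 0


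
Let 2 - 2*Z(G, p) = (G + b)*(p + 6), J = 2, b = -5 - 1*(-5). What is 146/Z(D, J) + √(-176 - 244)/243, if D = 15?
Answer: -146/59 + 2*I*√105/243 ≈ -2.4746 + 0.084337*I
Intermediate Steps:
b = 0 (b = -5 + 5 = 0)
Z(G, p) = 1 - G*(6 + p)/2 (Z(G, p) = 1 - (G + 0)*(p + 6)/2 = 1 - G*(6 + p)/2)
146/Z(D, J) + √(-176 - 244)/243 = 146/(1 - 3*15 - ½*15*2) + √(-176 - 244)/243 = 146/(1 - 45 - 15) + √(-420)*(1/243) = 146/(-59) + (2*I*√105)*(1/243) = 146*(-1/59) + 2*I*√105/243 = -146/59 + 2*I*√105/243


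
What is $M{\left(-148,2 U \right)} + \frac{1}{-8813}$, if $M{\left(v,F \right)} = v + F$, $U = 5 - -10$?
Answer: $- \frac{1039935}{8813} \approx -118.0$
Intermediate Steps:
$U = 15$ ($U = 5 + 10 = 15$)
$M{\left(v,F \right)} = F + v$
$M{\left(-148,2 U \right)} + \frac{1}{-8813} = \left(2 \cdot 15 - 148\right) + \frac{1}{-8813} = \left(30 - 148\right) - \frac{1}{8813} = -118 - \frac{1}{8813} = - \frac{1039935}{8813}$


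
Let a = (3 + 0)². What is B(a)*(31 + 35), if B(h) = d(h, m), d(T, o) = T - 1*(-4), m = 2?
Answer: 858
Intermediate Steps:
d(T, o) = 4 + T (d(T, o) = T + 4 = 4 + T)
a = 9 (a = 3² = 9)
B(h) = 4 + h
B(a)*(31 + 35) = (4 + 9)*(31 + 35) = 13*66 = 858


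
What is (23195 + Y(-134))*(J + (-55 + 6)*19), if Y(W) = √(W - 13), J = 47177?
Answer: 1072675970 + 323722*I*√3 ≈ 1.0727e+9 + 5.607e+5*I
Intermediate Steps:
Y(W) = √(-13 + W)
(23195 + Y(-134))*(J + (-55 + 6)*19) = (23195 + √(-13 - 134))*(47177 + (-55 + 6)*19) = (23195 + √(-147))*(47177 - 49*19) = (23195 + 7*I*√3)*(47177 - 931) = (23195 + 7*I*√3)*46246 = 1072675970 + 323722*I*√3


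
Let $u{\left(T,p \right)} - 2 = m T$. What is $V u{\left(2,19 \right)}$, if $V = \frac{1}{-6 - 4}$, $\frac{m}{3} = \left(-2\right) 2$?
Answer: $\frac{11}{5} \approx 2.2$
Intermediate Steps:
$m = -12$ ($m = 3 \left(\left(-2\right) 2\right) = 3 \left(-4\right) = -12$)
$u{\left(T,p \right)} = 2 - 12 T$
$V = - \frac{1}{10}$ ($V = \frac{1}{-10} = - \frac{1}{10} \approx -0.1$)
$V u{\left(2,19 \right)} = - \frac{2 - 24}{10} = \left(- \frac{1}{10}\right) \left(-22\right) = \frac{11}{5}$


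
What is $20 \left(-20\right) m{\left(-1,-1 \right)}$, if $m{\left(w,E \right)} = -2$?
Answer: $800$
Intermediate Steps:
$20 \left(-20\right) m{\left(-1,-1 \right)} = 20 \left(-20\right) \left(-2\right) = \left(-400\right) \left(-2\right) = 800$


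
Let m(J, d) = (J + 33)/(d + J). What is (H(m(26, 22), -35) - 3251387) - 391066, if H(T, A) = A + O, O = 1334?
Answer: -3641154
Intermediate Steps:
m(J, d) = (33 + J)/(J + d)
H(T, A) = 1334 + A (H(T, A) = A + 1334 = 1334 + A)
(H(m(26, 22), -35) - 3251387) - 391066 = ((1334 - 35) - 3251387) - 391066 = (1299 - 3251387) - 391066 = -3250088 - 391066 = -3641154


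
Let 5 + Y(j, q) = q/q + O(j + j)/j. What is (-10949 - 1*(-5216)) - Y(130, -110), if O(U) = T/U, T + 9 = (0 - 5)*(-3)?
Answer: -96820103/16900 ≈ -5729.0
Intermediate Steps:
T = 6 (T = -9 + (0 - 5)*(-3) = -9 - 5*(-3) = -9 + 15 = 6)
O(U) = 6/U
Y(j, q) = -4 + 3/j**2 (Y(j, q) = -5 + (q/q + (6/(j + j))/j) = -5 + (1 + (6/((2*j)))/j) = -5 + (1 + (6*(1/(2*j)))/j) = -5 + (1 + (3/j)/j) = -5 + (1 + 3/j**2) = -4 + 3/j**2)
(-10949 - 1*(-5216)) - Y(130, -110) = (-10949 - 1*(-5216)) - (-4 + 3/130**2) = (-10949 + 5216) - (-4 + 3*(1/16900)) = -5733 - (-4 + 3/16900) = -5733 - 1*(-67597/16900) = -5733 + 67597/16900 = -96820103/16900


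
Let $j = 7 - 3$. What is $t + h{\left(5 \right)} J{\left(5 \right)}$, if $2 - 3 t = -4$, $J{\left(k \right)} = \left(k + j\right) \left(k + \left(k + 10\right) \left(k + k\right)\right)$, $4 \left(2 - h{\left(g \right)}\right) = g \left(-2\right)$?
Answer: $\frac{12559}{2} \approx 6279.5$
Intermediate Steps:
$h{\left(g \right)} = 2 + \frac{g}{2}$ ($h{\left(g \right)} = 2 - \frac{g \left(-2\right)}{4} = 2 - \frac{\left(-2\right) g}{4} = 2 + \frac{g}{2}$)
$j = 4$
$J{\left(k \right)} = \left(4 + k\right) \left(k + 2 k \left(10 + k\right)\right)$ ($J{\left(k \right)} = \left(k + 4\right) \left(k + \left(k + 10\right) \left(k + k\right)\right) = \left(4 + k\right) \left(k + \left(10 + k\right) 2 k\right) = \left(4 + k\right) \left(k + 2 k \left(10 + k\right)\right)$)
$t = 2$ ($t = \frac{2}{3} - - \frac{4}{3} = \frac{2}{3} + \frac{4}{3} = 2$)
$t + h{\left(5 \right)} J{\left(5 \right)} = 2 + \left(2 + \frac{1}{2} \cdot 5\right) 5 \left(84 + 2 \cdot 5^{2} + 29 \cdot 5\right) = 2 + \left(2 + \frac{5}{2}\right) 5 \left(84 + 2 \cdot 25 + 145\right) = 2 + \frac{9 \cdot 5 \left(84 + 50 + 145\right)}{2} = 2 + \frac{9 \cdot 5 \cdot 279}{2} = 2 + \frac{9}{2} \cdot 1395 = 2 + \frac{12555}{2} = \frac{12559}{2}$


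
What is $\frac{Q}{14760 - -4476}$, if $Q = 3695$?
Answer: $\frac{3695}{19236} \approx 0.19209$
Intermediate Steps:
$\frac{Q}{14760 - -4476} = \frac{3695}{14760 - -4476} = \frac{3695}{14760 + 4476} = \frac{3695}{19236}$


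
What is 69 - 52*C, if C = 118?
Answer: -6067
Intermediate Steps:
69 - 52*C = 69 - 52*118 = 69 - 6136 = -6067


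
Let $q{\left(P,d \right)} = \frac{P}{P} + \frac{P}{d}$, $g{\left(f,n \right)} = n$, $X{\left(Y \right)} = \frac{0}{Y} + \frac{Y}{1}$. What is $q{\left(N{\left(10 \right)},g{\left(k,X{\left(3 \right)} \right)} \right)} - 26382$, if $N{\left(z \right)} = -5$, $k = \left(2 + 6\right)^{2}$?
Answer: $- \frac{79148}{3} \approx -26383.0$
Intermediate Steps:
$k = 64$ ($k = 8^{2} = 64$)
$X{\left(Y \right)} = Y$ ($X{\left(Y \right)} = 0 + Y 1 = 0 + Y = Y$)
$q{\left(P,d \right)} = 1 + \frac{P}{d}$
$q{\left(N{\left(10 \right)},g{\left(k,X{\left(3 \right)} \right)} \right)} - 26382 = \frac{-5 + 3}{3} - 26382 = \frac{1}{3} \left(-2\right) - 26382 = - \frac{2}{3} - 26382 = - \frac{79148}{3}$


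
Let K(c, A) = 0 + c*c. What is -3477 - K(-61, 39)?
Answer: -7198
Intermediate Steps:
K(c, A) = c**2 (K(c, A) = 0 + c**2 = c**2)
-3477 - K(-61, 39) = -3477 - 1*(-61)**2 = -3477 - 1*3721 = -3477 - 3721 = -7198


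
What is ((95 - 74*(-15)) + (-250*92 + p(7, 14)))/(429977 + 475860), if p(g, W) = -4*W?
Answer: -21851/905837 ≈ -0.024122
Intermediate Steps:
((95 - 74*(-15)) + (-250*92 + p(7, 14)))/(429977 + 475860) = ((95 - 74*(-15)) + (-250*92 - 4*14))/(429977 + 475860) = ((95 + 1110) + (-23000 - 56))/905837 = (1205 - 23056)*(1/905837) = -21851*1/905837 = -21851/905837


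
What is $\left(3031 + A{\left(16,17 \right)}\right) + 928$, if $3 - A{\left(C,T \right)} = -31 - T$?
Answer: $4010$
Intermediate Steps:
$A{\left(C,T \right)} = 34 + T$ ($A{\left(C,T \right)} = 3 - \left(-31 - T\right) = 3 + \left(31 + T\right) = 34 + T$)
$\left(3031 + A{\left(16,17 \right)}\right) + 928 = \left(3031 + \left(34 + 17\right)\right) + 928 = \left(3031 + 51\right) + 928 = 3082 + 928 = 4010$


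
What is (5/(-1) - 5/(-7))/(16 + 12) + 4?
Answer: 377/98 ≈ 3.8469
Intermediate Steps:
(5/(-1) - 5/(-7))/(16 + 12) + 4 = (5*(-1) - 5*(-⅐))/28 + 4 = (-5 + 5/7)*(1/28) + 4 = -30/7*1/28 + 4 = -15/98 + 4 = 377/98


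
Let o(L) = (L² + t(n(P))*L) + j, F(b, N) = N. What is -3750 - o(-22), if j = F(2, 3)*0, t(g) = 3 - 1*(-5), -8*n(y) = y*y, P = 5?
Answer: -4058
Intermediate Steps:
n(y) = -y²/8 (n(y) = -y*y/8 = -y²/8)
t(g) = 8 (t(g) = 3 + 5 = 8)
j = 0 (j = 3*0 = 0)
o(L) = L² + 8*L (o(L) = (L² + 8*L) + 0 = L² + 8*L)
-3750 - o(-22) = -3750 - (-22)*(8 - 22) = -3750 - (-22)*(-14) = -3750 - 1*308 = -3750 - 308 = -4058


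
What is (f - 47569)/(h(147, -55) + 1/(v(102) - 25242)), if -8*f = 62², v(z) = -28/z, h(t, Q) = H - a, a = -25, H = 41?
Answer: -20618937374/28321815 ≈ -728.02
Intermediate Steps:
h(t, Q) = 66 (h(t, Q) = 41 - 1*(-25) = 41 + 25 = 66)
f = -961/2 (f = -⅛*62² = -⅛*3844 = -961/2 ≈ -480.50)
(f - 47569)/(h(147, -55) + 1/(v(102) - 25242)) = (-961/2 - 47569)/(66 + 1/(-28/102 - 25242)) = -96099/(2*(66 + 1/(-28*1/102 - 25242))) = -96099/(2*(66 + 1/(-14/51 - 25242))) = -96099/(2*(66 + 1/(-1287356/51))) = -96099/(2*(66 - 51/1287356)) = -96099/(2*84965445/1287356) = -96099/2*1287356/84965445 = -20618937374/28321815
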